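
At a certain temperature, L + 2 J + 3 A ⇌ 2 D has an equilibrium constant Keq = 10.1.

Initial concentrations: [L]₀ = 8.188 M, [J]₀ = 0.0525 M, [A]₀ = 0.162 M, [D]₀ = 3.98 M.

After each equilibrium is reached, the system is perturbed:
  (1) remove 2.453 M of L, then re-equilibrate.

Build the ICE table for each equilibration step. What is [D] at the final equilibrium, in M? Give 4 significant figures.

Q₀ = 1.6509e+05 vs Keq = 10.1 ⇒ Q>K, reverse
Step 1:
                  L         J         A         D
  Initial     8.188    0.0525     0.162      3.98
  Change     0.2245     0.449    0.6736    -0.449
  Equil       8.413    0.5015    0.8356     3.531
  solve Keq expr → x = -0.2245; check Q = 10.1
Then remove 2.453 M of L.
Step 2:
                  L         J         A         D
  Initial      5.96    0.5015    0.8356     3.531
  Change    0.01772   0.03544   0.05316  -0.03544
  Equil       5.977     0.537    0.8887     3.496
  solve Keq expr → x = -0.01772; check Q = 10.1

[D]_eq = 3.496 M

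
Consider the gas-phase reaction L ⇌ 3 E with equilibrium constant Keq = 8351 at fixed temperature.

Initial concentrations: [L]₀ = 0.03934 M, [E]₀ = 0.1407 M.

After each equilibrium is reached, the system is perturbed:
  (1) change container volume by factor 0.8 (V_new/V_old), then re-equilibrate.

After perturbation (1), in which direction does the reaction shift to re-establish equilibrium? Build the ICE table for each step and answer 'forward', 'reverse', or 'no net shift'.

Direction: reverse

Q₀ = 0.0708 vs Keq = 8351 ⇒ Q<K, forward
Step 1:
                    L           E
  Initial     0.03934      0.1407
  Change     -0.03934       0.118
  Equil    2.0736e-06      0.2587
  solve Keq expr → x = 0.03934; check Q = 8351
Then change container volume by factor 0.8 (V_new/V_old).
Step 2:
                    L           E
  Initial  2.5920e-06      0.3234
  Change   1.4578e-06 -4.3735e-06
  Equil    4.0498e-06      0.3234
  solve Keq expr → x = -1.4578e-06; check Q = 8351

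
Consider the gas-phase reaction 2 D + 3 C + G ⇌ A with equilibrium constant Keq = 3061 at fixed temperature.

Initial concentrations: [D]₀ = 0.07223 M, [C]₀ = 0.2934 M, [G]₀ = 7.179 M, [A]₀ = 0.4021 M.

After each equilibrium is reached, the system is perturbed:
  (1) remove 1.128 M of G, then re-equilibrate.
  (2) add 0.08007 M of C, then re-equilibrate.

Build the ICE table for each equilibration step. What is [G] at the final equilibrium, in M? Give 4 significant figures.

Q₀ = 425.1 vs Keq = 3061 ⇒ Q<K, forward
Step 1:
                  D         C         G         A
  init      0.07223    0.2934     7.179    0.4021
  Δ        -0.03517  -0.05275  -0.01758   0.01758
  eq        0.03706    0.2407     7.161    0.4197
  solve Keq expr → x = 0.01758; check Q = 3061
Then remove 1.128 M of G.
Step 2:
                  D         C         G         A
  init      0.03706    0.2407     6.033    0.4197
  Δ        0.002376  0.003564  0.001188 -0.001188
  eq        0.03944    0.2442     6.035    0.4185
  solve Keq expr → x = -0.001188; check Q = 3061
Then add 0.08007 M of C.
Step 3:
                  D         C         G         A
  init      0.03944    0.3243     6.035    0.4185
  Δ         -0.0113  -0.01695 -0.005651  0.005651
  eq        0.02814    0.3073     6.029    0.4241
  solve Keq expr → x = 0.005651; check Q = 3061

[G]_eq = 6.029 M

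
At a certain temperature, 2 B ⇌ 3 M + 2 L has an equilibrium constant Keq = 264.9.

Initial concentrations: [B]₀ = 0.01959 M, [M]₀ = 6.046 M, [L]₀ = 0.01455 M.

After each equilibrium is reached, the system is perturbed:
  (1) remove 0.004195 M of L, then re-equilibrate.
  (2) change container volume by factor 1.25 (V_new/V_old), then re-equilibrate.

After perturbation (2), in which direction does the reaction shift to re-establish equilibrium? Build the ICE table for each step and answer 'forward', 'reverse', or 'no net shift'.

Q₀ = 121.9 vs Keq = 264.9 ⇒ Q<K, forward
Step 1:
                    B           M           L
  Initial     0.01959       6.046     0.01455
  Change    -0.003282    0.004923    0.003282
  Equil       0.01631       6.051     0.01783
  solve Keq expr → x = 0.001641; check Q = 264.9
Then remove 0.004195 M of L.
Step 2:
                    B           M           L
  Initial     0.01631       6.051     0.01364
  Change    -0.001998    0.002997    0.001998
  Equil       0.01431       6.054     0.01564
  solve Keq expr → x = 9.9915e-04; check Q = 264.9
Then change container volume by factor 1.25 (V_new/V_old).
Step 3:
                    B           M           L
  Initial     0.01145       4.843     0.01251
  Change    -0.001963    0.002944    0.001963
  Equil      0.009485       4.846     0.01447
  solve Keq expr → x = 9.8127e-04; check Q = 264.9

Direction: forward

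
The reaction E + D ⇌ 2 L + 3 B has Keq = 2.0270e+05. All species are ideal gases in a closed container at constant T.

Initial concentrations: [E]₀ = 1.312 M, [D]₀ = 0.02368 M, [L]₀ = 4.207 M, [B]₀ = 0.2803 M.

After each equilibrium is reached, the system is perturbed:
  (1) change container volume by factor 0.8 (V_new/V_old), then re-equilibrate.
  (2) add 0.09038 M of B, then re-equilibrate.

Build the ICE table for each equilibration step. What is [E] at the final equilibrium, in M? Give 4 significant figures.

[E]_eq = 1.61 M

Q₀ = 12.55 vs Keq = 2.0270e+05 ⇒ Q<K, forward
Step 1:
                   E          D          L          B
  init         1.312    0.02368      4.207     0.2803
  Δ         -0.02368   -0.02368    0.04735    0.07103
  eq           1.288 3.0056e-06      4.254     0.3513
  solve Keq expr → x = 0.02368; check Q = 2.0270e+05
Then change container volume by factor 0.8 (V_new/V_old).
Step 2:
                   E          D          L          B
  init          1.61 3.7571e-06      5.318     0.4392
  Δ       3.5804e-06 3.5804e-06 -7.1607e-06 -1.0741e-05
  eq            1.61 7.3374e-06      5.318     0.4392
  solve Keq expr → x = -3.5804e-06; check Q = 2.0270e+05
Then add 0.09038 M of B.
Step 3:
                   E          D          L          B
  init          1.61 7.3374e-06      5.318     0.5295
  Δ       5.5253e-06 5.5253e-06 -1.1051e-05 -1.6576e-05
  eq            1.61 1.2863e-05      5.318     0.5295
  solve Keq expr → x = -5.5253e-06; check Q = 2.0270e+05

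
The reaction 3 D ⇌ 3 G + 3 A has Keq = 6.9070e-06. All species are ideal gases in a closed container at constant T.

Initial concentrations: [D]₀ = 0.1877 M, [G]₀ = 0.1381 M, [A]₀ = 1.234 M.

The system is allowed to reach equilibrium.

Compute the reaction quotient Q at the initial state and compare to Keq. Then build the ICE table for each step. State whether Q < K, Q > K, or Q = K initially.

Q₀ = 0.7484; Q > K (proceeds reverse)

Q₀ = 0.7484 vs Keq = 6.9070e-06 ⇒ Q>K, reverse
Step 1:
                  D         G         A
  I          0.1877    0.1381     1.234
  C          0.1326   -0.1326   -0.1326
  E          0.3203  0.005537     1.101
  solve Keq expr → x = -0.04419; check Q = 6.9070e-06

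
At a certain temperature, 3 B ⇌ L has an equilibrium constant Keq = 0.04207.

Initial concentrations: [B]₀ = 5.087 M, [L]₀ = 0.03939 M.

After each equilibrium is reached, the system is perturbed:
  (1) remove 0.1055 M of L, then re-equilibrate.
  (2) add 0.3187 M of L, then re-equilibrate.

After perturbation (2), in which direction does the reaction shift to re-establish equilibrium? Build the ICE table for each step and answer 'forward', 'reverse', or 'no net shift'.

Direction: reverse

Q₀ = 2.9923e-04 vs Keq = 0.04207 ⇒ Q<K, forward
Step 1:
                    B           L
  Initial       5.087     0.03939
  Change       -2.381      0.7938
  Equil         2.706      0.8332
  solve Keq expr → x = 0.7938; check Q = 0.04207
Then remove 0.1055 M of L.
Step 2:
                    B           L
  Initial       2.706      0.7277
  Change      -0.0859     0.02863
  Equil          2.62      0.7563
  solve Keq expr → x = 0.02863; check Q = 0.04207
Then add 0.3187 M of L.
Step 3:
                    B           L
  Initial        2.62       1.075
  Change       0.2482    -0.08273
  Equil         2.868      0.9923
  solve Keq expr → x = -0.08273; check Q = 0.04207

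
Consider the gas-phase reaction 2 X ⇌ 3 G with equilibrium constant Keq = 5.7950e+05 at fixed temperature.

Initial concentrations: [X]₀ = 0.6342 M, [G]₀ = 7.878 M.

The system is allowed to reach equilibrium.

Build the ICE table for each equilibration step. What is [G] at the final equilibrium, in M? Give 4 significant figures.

Q₀ = 1216 vs Keq = 5.7950e+05 ⇒ Q<K, forward
Step 1:
                    X           G
  I            0.6342       7.878
  C              -0.6      0.9001
  E           0.03416       8.778
  solve Keq expr → x = 0.3; check Q = 5.7950e+05

[G]_eq = 8.778 M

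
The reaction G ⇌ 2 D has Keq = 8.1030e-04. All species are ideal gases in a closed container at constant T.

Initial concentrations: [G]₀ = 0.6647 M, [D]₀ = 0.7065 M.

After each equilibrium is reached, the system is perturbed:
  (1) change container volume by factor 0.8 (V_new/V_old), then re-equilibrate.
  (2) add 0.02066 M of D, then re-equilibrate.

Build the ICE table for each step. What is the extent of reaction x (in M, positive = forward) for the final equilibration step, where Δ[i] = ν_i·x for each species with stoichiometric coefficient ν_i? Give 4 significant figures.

x = -0.01026 M

Q₀ = 0.7509 vs Keq = 8.1030e-04 ⇒ Q>K, reverse
Step 1:
                  G         D
  I          0.6647    0.7065
  C           0.339    -0.678
  E           1.004   0.02852
  solve Keq expr → x = -0.339; check Q = 8.1030e-04
Then change container volume by factor 0.8 (V_new/V_old).
Step 2:
                  G         D
  I           1.255   0.03565
  C         0.00187  -0.00374
  E           1.256   0.03191
  solve Keq expr → x = -0.00187; check Q = 8.1030e-04
Then add 0.02066 M of D.
Step 3:
                  G         D
  I           1.256   0.05257
  C         0.01026  -0.02053
  E           1.267   0.03204
  solve Keq expr → x = -0.01026; check Q = 8.1030e-04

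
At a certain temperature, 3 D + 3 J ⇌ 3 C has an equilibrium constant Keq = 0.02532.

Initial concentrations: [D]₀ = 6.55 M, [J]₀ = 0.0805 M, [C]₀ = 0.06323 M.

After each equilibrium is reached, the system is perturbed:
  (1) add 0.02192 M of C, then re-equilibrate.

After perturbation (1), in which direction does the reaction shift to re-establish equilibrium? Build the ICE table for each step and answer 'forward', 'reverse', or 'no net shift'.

Direction: reverse

Q₀ = 0.001724 vs Keq = 0.02532 ⇒ Q<K, forward
Step 1:
                   D          J          C
  I             6.55     0.0805    0.06323
  C         -0.03118   -0.03118    0.03118
  E            6.519    0.04932    0.09441
  solve Keq expr → x = 0.01039; check Q = 0.02532
Then add 0.02192 M of C.
Step 2:
                   D          J          C
  I            6.519    0.04932     0.1163
  C         0.007479   0.007479  -0.007479
  E            6.526     0.0568     0.1089
  solve Keq expr → x = -0.002493; check Q = 0.02532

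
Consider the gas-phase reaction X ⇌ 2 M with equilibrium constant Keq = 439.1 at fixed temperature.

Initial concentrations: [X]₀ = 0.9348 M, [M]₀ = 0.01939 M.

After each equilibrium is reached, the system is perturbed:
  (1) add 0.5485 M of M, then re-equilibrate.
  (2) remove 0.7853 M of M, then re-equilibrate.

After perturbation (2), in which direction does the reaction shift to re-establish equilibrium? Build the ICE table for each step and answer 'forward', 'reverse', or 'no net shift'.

Direction: forward

Q₀ = 4.0220e-04 vs Keq = 439.1 ⇒ Q<K, forward
Step 1:
                  X         M
  I          0.9348   0.01939
  C         -0.9268     1.854
  E        0.007989     1.873
  solve Keq expr → x = 0.9268; check Q = 439.1
Then add 0.5485 M of M.
Step 2:
                  X         M
  I        0.007989     2.422
  C        0.005249   -0.0105
  E         0.01324     2.411
  solve Keq expr → x = -0.005249; check Q = 439.1
Then remove 0.7853 M of M.
Step 3:
                  X         M
  I         0.01324     1.626
  C       -0.007114   0.01423
  E        0.006125      1.64
  solve Keq expr → x = 0.007114; check Q = 439.1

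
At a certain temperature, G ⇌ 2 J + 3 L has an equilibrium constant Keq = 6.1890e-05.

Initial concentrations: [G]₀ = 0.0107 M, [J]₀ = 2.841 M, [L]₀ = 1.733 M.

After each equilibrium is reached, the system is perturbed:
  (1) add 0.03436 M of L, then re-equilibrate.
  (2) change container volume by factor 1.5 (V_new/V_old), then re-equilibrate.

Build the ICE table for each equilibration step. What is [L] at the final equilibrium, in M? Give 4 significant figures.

[L]_eq = 0.02672 M

Q₀ = 3926 vs Keq = 6.1890e-05 ⇒ Q>K, reverse
Step 1:
                   G          J          L
  init        0.0107      2.841      1.733
  Δ           0.5699      -1.14      -1.71
  eq          0.5806      1.701    0.02316
  solve Keq expr → x = -0.5699; check Q = 6.1890e-05
Then add 0.03436 M of L.
Step 2:
                   G          J          L
  init        0.5806      1.701    0.05752
  Δ          0.01133   -0.02267     -0.034
  eq           0.592      1.678    0.02352
  solve Keq expr → x = -0.01133; check Q = 6.1890e-05
Then change container volume by factor 1.5 (V_new/V_old).
Step 3:
                   G          J          L
  init        0.3947      1.119    0.01568
  Δ         -0.00368   0.007361    0.01104
  eq           0.391      1.126    0.02672
  solve Keq expr → x = 0.00368; check Q = 6.1890e-05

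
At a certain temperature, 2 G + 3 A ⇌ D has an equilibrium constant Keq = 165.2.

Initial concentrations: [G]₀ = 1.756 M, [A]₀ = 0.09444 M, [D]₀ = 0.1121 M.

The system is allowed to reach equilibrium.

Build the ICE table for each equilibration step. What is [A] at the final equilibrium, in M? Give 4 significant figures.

Q₀ = 43.16 vs Keq = 165.2 ⇒ Q<K, forward
Step 1:
                   G          A          D
  I            1.756    0.09444     0.1121
  C         -0.02115   -0.03172    0.01057
  E            1.735    0.06272     0.1227
  solve Keq expr → x = 0.01057; check Q = 165.2

[A]_eq = 0.06272 M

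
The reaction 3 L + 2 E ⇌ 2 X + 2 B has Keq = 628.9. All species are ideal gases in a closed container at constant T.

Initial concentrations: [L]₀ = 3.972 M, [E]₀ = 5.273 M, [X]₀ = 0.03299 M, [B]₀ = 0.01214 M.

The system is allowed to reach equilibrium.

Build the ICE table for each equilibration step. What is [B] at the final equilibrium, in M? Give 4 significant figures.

[B]_eq = 2.524 M

Q₀ = 9.2057e-11 vs Keq = 628.9 ⇒ Q<K, forward
Step 1:
                  L         E         X         B
  Initial     3.972     5.273   0.03299   0.01214
  Change     -3.767    -2.511     2.511     2.511
  Equil      0.2049     2.762     2.544     2.524
  solve Keq expr → x = 1.256; check Q = 628.9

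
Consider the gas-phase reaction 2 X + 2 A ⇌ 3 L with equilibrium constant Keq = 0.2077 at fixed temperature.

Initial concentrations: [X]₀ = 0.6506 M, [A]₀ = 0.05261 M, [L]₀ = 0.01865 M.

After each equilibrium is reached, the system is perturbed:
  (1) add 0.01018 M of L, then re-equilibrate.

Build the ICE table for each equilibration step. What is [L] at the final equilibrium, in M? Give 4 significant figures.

Q₀ = 0.005537 vs Keq = 0.2077 ⇒ Q<K, forward
Step 1:
                  X         A         L
  init       0.6506   0.05261   0.01865
  Δ        -0.01829  -0.01829   0.02743
  eq         0.6323   0.03432   0.04608
  solve Keq expr → x = 0.009143; check Q = 0.2077
Then add 0.01018 M of L.
Step 2:
                  X         A         L
  init       0.6323   0.03432   0.05626
  Δ        0.004189  0.004189 -0.006284
  eq         0.6365   0.03851   0.04998
  solve Keq expr → x = -0.002095; check Q = 0.2077

[L]_eq = 0.04998 M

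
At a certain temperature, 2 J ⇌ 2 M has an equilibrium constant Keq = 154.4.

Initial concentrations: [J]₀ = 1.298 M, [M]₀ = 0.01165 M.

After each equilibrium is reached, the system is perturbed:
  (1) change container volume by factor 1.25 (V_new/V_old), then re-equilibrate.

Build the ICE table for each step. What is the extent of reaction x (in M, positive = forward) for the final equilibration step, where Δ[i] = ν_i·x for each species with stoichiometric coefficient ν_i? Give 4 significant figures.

Q₀ = 8.0557e-05 vs Keq = 154.4 ⇒ Q<K, forward
Step 1:
                   J          M
  I            1.298    0.01165
  C             -1.2        1.2
  E          0.09755      1.212
  solve Keq expr → x = 0.6002; check Q = 154.4
Then change container volume by factor 1.25 (V_new/V_old).
Step 2:
                   J          M
  I          0.07804     0.9697
  C                0          0
  E          0.07804     0.9697
  solve Keq expr → x = 0; check Q = 154.4

x = 0 M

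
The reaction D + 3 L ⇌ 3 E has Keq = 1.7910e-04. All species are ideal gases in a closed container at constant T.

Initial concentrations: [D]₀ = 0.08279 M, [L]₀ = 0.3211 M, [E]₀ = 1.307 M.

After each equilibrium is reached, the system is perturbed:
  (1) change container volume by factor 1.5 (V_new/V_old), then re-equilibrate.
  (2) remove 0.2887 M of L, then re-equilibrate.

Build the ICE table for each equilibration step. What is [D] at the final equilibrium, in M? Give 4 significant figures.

Q₀ = 814.6 vs Keq = 1.7910e-04 ⇒ Q>K, reverse
Step 1:
                  D         L         E
  I         0.08279    0.3211     1.307
  C          0.4125     1.237    -1.237
  E          0.4953     1.559   0.06951
  solve Keq expr → x = -0.4125; check Q = 1.7910e-04
Then change container volume by factor 1.5 (V_new/V_old).
Step 2:
                  D         L         E
  I          0.3302     1.039   0.04634
  C        0.001855  0.005565 -0.005565
  E           0.332     1.045   0.04077
  solve Keq expr → x = -0.001855; check Q = 1.7910e-04
Then remove 0.2887 M of L.
Step 3:
                  D         L         E
  I           0.332    0.7559   0.04077
  C        0.003581   0.01074  -0.01074
  E          0.3356    0.7667   0.03003
  solve Keq expr → x = -0.003581; check Q = 1.7910e-04

[D]_eq = 0.3356 M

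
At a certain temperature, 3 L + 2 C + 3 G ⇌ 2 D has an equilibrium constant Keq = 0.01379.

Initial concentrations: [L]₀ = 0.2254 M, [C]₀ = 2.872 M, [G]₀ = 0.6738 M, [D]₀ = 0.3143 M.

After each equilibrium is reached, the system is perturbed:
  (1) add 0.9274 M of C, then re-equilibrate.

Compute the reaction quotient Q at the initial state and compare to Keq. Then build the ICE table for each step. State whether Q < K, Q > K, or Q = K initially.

Q₀ = 3.419 vs Keq = 0.01379 ⇒ Q>K, reverse
Step 1:
                   L          C          G          D
  I           0.2254      2.872     0.6738     0.3143
  C            0.286     0.1906      0.286    -0.1906
  E           0.5114      3.063     0.9598     0.1237
  solve Keq expr → x = -0.09532; check Q = 0.01379
Then add 0.9274 M of C.
Step 2:
                   L          C          G          D
  I           0.5114       3.99     0.9598     0.1237
  C         -0.02699     -0.018   -0.02699      0.018
  E           0.4844      3.972     0.9328     0.1417
  solve Keq expr → x = 0.008998; check Q = 0.01379

Q₀ = 3.419; Q > K (proceeds reverse)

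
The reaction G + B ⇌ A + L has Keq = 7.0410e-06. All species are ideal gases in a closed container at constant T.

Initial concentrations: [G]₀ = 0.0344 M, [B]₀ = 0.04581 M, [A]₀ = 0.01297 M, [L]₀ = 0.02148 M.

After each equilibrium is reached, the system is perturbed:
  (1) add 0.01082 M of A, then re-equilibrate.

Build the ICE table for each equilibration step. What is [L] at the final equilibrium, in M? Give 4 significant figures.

Q₀ = 0.1768 vs Keq = 7.0410e-06 ⇒ Q>K, reverse
Step 1:
                   G          B          A          L
  Initial     0.0344    0.04581    0.01297    0.02148
  Change     0.01297    0.01297   -0.01297   -0.01297
  Equil      0.04737    0.05878 2.3029e-06   0.008512
  solve Keq expr → x = -0.01297; check Q = 7.0410e-06
Then add 0.01082 M of A.
Step 2:
                   G          B          A          L
  Initial    0.04737    0.05878    0.01082   0.008512
  Change    0.008501   0.008501  -0.008501  -0.008501
  Equil      0.05587    0.06728   0.002321 1.1401e-05
  solve Keq expr → x = -0.008501; check Q = 7.0410e-06

[L]_eq = 1.1401e-05 M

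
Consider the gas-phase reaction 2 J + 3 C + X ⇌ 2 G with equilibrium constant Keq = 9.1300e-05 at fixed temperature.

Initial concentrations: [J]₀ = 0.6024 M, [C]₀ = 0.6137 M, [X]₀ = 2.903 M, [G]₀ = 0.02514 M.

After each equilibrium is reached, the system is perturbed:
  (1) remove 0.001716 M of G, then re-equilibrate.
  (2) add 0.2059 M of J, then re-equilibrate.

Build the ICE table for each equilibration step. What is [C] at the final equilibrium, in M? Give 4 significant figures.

[C]_eq = 0.6385 M

Q₀ = 0.002596 vs Keq = 9.1300e-05 ⇒ Q>K, reverse
Step 1:
                    J           C           X           G
  Initial      0.6024      0.6137       2.903     0.02514
  Change       0.0199     0.02985     0.00995     -0.0199
  Equil        0.6223      0.6436       2.913    0.005239
  solve Keq expr → x = -0.00995; check Q = 9.1300e-05
Then remove 0.001716 M of G.
Step 2:
                    J           C           X           G
  Initial      0.6223      0.6436       2.913    0.003523
  Change    -0.001671   -0.002506 -8.3535e-04    0.001671
  Equil        0.6206       0.641       2.912    0.005194
  solve Keq expr → x = 8.3535e-04; check Q = 9.1300e-05
Then add 0.2059 M of J.
Step 3:
                    J           C           X           G
  Initial      0.8265       0.641       2.912    0.005194
  Change    -0.001668   -0.002502 -8.3393e-04    0.001668
  Equil        0.8249      0.6385       2.911    0.006862
  solve Keq expr → x = 8.3393e-04; check Q = 9.1300e-05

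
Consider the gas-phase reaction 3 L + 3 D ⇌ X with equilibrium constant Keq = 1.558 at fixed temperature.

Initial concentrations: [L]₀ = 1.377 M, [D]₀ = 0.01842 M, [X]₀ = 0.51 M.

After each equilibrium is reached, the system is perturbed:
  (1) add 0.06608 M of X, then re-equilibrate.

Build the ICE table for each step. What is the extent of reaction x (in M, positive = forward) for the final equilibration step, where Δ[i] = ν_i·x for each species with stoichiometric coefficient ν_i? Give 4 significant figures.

x = -0.00493 M

Q₀ = 3.1254e+04 vs Keq = 1.558 ⇒ Q>K, reverse
Step 1:
                  L         D         X
  Initial     1.377   0.01842      0.51
  Change     0.3481    0.3481    -0.116
  Equil       1.725    0.3666     0.394
  solve Keq expr → x = -0.116; check Q = 1.558
Then add 0.06608 M of X.
Step 2:
                  L         D         X
  Initial     1.725    0.3666      0.46
  Change    0.01479   0.01479  -0.00493
  Equil        1.74    0.3813    0.4551
  solve Keq expr → x = -0.00493; check Q = 1.558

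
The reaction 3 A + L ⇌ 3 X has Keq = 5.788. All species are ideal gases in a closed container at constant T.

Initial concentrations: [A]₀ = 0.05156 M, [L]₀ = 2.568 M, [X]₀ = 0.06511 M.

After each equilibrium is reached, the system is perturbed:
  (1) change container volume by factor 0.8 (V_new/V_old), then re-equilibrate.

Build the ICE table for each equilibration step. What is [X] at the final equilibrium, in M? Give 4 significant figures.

[X]_eq = 0.1058 M

Q₀ = 0.7842 vs Keq = 5.788 ⇒ Q<K, forward
Step 1:
                   A          L          X
  I          0.05156      2.568    0.06511
  C         -0.01781  -0.005936    0.01781
  E          0.03375      2.562    0.08292
  solve Keq expr → x = 0.005936; check Q = 5.788
Then change container volume by factor 0.8 (V_new/V_old).
Step 2:
                   A          L          X
  I          0.04219      3.203     0.1036
  C        -0.002193 -7.3087e-04   0.002193
  E             0.04      3.202     0.1058
  solve Keq expr → x = 7.3087e-04; check Q = 5.788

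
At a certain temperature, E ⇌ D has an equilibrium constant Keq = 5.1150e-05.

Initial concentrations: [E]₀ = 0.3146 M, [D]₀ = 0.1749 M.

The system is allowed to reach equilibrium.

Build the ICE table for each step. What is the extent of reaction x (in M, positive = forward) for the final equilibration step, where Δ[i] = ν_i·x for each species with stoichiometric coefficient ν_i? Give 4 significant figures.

x = -0.1749 M

Q₀ = 0.5559 vs Keq = 5.1150e-05 ⇒ Q>K, reverse
Step 1:
                    E           D
  init         0.3146      0.1749
  Δ            0.1749     -0.1749
  eq           0.4895  2.5037e-05
  solve Keq expr → x = -0.1749; check Q = 5.1150e-05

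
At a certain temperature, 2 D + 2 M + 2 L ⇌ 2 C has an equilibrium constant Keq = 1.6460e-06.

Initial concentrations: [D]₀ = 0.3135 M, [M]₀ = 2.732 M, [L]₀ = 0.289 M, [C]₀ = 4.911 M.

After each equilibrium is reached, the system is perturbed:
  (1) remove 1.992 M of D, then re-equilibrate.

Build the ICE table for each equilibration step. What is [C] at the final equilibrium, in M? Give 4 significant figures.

Q₀ = 393.6 vs Keq = 1.6460e-06 ⇒ Q>K, reverse
Step 1:
                    D           M           L           C
  Initial      0.3135       2.732       0.289       4.911
  Change        4.676       4.676       4.676      -4.676
  Equil         4.989       7.408       4.965      0.2354
  solve Keq expr → x = -2.338; check Q = 1.6460e-06
Then remove 1.992 M of D.
Step 2:
                    D           M           L           C
  Initial       2.997       7.408       4.965      0.2354
  Change      0.08572     0.08572     0.08572    -0.08572
  Equil         3.083       7.493        5.05      0.1497
  solve Keq expr → x = -0.04286; check Q = 1.6460e-06

[C]_eq = 0.1497 M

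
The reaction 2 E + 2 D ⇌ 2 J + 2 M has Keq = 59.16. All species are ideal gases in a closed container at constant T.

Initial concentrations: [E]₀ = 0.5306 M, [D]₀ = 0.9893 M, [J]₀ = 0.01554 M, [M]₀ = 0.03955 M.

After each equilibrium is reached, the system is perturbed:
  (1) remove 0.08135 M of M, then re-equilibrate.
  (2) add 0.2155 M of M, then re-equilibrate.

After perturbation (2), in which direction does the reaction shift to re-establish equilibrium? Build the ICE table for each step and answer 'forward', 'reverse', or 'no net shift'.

Direction: reverse

Q₀ = 1.3709e-06 vs Keq = 59.16 ⇒ Q<K, forward
Step 1:
                    E           D           J           M
  Initial      0.5306      0.9893     0.01554     0.03955
  Change       -0.469      -0.469       0.469       0.469
  Equil       0.06158      0.5203      0.4846      0.5086
  solve Keq expr → x = 0.2345; check Q = 59.16
Then remove 0.08135 M of M.
Step 2:
                    E           D           J           M
  Initial     0.06158      0.5203      0.4846      0.4272
  Change    -0.007385   -0.007385    0.007385    0.007385
  Equil        0.0542      0.5129      0.4919      0.4346
  solve Keq expr → x = 0.003692; check Q = 59.16
Then add 0.2155 M of M.
Step 3:
                    E           D           J           M
  Initial      0.0542      0.5129      0.4919      0.6501
  Change      0.01883     0.01883    -0.01883    -0.01883
  Equil       0.07303      0.5317      0.4731      0.6313
  solve Keq expr → x = -0.009415; check Q = 59.16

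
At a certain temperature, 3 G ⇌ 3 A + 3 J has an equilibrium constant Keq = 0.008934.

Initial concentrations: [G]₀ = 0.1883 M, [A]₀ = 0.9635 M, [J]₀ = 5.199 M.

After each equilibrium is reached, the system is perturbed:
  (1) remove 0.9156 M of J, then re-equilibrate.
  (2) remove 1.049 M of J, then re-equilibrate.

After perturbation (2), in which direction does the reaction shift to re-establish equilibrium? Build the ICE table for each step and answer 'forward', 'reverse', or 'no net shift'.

Direction: forward

Q₀ = 1.8826e+04 vs Keq = 0.008934 ⇒ Q>K, reverse
Step 1:
                  G         A         J
  init       0.1883    0.9635     5.199
  Δ          0.9103   -0.9103   -0.9103
  eq          1.099   0.05316     4.289
  solve Keq expr → x = -0.3034; check Q = 0.008934
Then remove 0.9156 M of J.
Step 2:
                  G         A         J
  init        1.099   0.05316     3.373
  Δ        -0.01334   0.01334   0.01334
  eq          1.085    0.0665     3.386
  solve Keq expr → x = 0.004448; check Q = 0.008934
Then remove 1.049 M of J.
Step 3:
                  G         A         J
  init        1.085    0.0665     2.337
  Δ        -0.02645   0.02645   0.02645
  eq          1.059   0.09295     2.364
  solve Keq expr → x = 0.008815; check Q = 0.008934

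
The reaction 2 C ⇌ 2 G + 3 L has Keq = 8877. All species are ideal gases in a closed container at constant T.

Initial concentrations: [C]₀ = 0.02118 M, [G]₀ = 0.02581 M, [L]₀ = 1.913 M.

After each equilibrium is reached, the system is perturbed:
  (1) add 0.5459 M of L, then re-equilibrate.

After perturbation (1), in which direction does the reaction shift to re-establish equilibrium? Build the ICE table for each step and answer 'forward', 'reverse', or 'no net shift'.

Direction: reverse

Q₀ = 10.4 vs Keq = 8877 ⇒ Q<K, forward
Step 1:
                  C         G         L
  I         0.02118   0.02581     1.913
  C        -0.01987   0.01987    0.0298
  E        0.001313   0.04568     1.943
  solve Keq expr → x = 0.009934; check Q = 8877
Then add 0.5459 M of L.
Step 2:
                  C         G         L
  I        0.001313   0.04568     2.489
  C       5.6600e-04 -5.6600e-04 -8.4900e-04
  E        0.001879   0.04511     2.488
  solve Keq expr → x = -2.8300e-04; check Q = 8877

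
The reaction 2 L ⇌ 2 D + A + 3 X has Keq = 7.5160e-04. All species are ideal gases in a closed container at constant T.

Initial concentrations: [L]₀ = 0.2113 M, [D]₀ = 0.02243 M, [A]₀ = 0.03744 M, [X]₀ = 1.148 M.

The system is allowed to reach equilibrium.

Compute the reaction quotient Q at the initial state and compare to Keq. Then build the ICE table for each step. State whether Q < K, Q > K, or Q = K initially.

Q₀ = 6.3829e-04; Q < K (proceeds forward)

Q₀ = 6.3829e-04 vs Keq = 7.5160e-04 ⇒ Q<K, forward
Step 1:
                    L           D           A           X
  Initial      0.2113     0.02243     0.03744       1.148
  Change    -0.001445    0.001445  7.2269e-04    0.002168
  Equil        0.2099     0.02388     0.03816        1.15
  solve Keq expr → x = 7.2269e-04; check Q = 7.5160e-04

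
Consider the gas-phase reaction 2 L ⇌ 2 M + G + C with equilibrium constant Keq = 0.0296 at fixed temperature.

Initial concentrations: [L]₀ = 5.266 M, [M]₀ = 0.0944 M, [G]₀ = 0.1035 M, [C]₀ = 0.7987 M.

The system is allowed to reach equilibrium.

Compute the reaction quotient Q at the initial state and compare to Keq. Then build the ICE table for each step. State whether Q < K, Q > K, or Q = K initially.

Q₀ = 2.6565e-05; Q < K (proceeds forward)

Q₀ = 2.6565e-05 vs Keq = 0.0296 ⇒ Q<K, forward
Step 1:
                   L          M          G          C
  Initial      5.266     0.0944     0.1035     0.7987
  Change     -0.8502     0.8502     0.4251     0.4251
  Equil        4.416     0.9446     0.5286      1.224
  solve Keq expr → x = 0.4251; check Q = 0.0296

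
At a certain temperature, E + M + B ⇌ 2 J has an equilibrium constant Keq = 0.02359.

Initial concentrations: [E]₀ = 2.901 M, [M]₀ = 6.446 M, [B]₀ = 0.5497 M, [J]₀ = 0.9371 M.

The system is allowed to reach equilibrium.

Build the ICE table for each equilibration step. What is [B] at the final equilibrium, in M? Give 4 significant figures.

[B]_eq = 0.7235 M

Q₀ = 0.08543 vs Keq = 0.02359 ⇒ Q>K, reverse
Step 1:
                   E          M          B          J
  Initial      2.901      6.446     0.5497     0.9371
  Change      0.1738     0.1738     0.1738    -0.3477
  Equil        3.075       6.62     0.7235     0.5894
  solve Keq expr → x = -0.1738; check Q = 0.02359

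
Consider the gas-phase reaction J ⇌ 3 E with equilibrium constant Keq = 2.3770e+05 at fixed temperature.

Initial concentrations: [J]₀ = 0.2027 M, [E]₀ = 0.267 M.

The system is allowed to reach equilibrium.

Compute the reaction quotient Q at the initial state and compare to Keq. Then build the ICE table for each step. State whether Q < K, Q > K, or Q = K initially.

Q₀ = 0.0939 vs Keq = 2.3770e+05 ⇒ Q<K, forward
Step 1:
                    J           E
  Initial      0.2027       0.267
  Change      -0.2027      0.6081
  Equil    2.8192e-06      0.8751
  solve Keq expr → x = 0.2027; check Q = 2.3770e+05

Q₀ = 0.0939; Q < K (proceeds forward)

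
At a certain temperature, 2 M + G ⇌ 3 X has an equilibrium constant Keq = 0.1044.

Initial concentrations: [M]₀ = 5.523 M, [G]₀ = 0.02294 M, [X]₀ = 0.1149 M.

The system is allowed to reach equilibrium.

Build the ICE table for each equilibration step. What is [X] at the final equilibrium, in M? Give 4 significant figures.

Q₀ = 0.002168 vs Keq = 0.1044 ⇒ Q<K, forward
Step 1:
                   M          G          X
  init         5.523    0.02294     0.1149
  Δ         -0.04227   -0.02113     0.0634
  eq           5.481   0.001807     0.1783
  solve Keq expr → x = 0.02113; check Q = 0.1044

[X]_eq = 0.1783 M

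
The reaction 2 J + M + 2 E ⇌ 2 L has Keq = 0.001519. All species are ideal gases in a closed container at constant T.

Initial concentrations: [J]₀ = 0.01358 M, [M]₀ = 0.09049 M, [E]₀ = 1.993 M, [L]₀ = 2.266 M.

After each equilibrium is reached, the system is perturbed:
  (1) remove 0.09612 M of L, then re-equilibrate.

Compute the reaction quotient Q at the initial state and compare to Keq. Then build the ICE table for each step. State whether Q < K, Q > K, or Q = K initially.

Q₀ = 7.7465e+04; Q > K (proceeds reverse)

Q₀ = 7.7465e+04 vs Keq = 0.001519 ⇒ Q>K, reverse
Step 1:
                  J         M         E         L
  I         0.01358   0.09049     1.993     2.266
  C           1.953    0.9767     1.953    -1.953
  E           1.967     1.067     3.946    0.3126
  solve Keq expr → x = -0.9767; check Q = 0.001519
Then remove 0.09612 M of L.
Step 2:
                  J         M         E         L
  I           1.967     1.067     3.946    0.2164
  C        -0.07366  -0.03683  -0.07366   0.07366
  E           1.893      1.03     3.873    0.2901
  solve Keq expr → x = 0.03683; check Q = 0.001519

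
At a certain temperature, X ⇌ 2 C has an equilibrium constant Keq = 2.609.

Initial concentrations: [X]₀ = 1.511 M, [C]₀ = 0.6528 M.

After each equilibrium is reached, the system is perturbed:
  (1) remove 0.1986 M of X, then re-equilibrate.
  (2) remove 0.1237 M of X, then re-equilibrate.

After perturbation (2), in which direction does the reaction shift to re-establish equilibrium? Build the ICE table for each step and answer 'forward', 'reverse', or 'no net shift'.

Direction: reverse

Q₀ = 0.282 vs Keq = 2.609 ⇒ Q<K, forward
Step 1:
                  X         C
  init        1.511    0.6528
  Δ         -0.4898    0.9795
  eq          1.021     1.632
  solve Keq expr → x = 0.4898; check Q = 2.609
Then remove 0.1986 M of X.
Step 2:
                  X         C
  init       0.8226     1.632
  Δ         0.05818   -0.1164
  eq         0.8808     1.516
  solve Keq expr → x = -0.05818; check Q = 2.609
Then remove 0.1237 M of X.
Step 3:
                  X         C
  init       0.7571     1.516
  Δ         0.03787  -0.07575
  eq          0.795      1.44
  solve Keq expr → x = -0.03787; check Q = 2.609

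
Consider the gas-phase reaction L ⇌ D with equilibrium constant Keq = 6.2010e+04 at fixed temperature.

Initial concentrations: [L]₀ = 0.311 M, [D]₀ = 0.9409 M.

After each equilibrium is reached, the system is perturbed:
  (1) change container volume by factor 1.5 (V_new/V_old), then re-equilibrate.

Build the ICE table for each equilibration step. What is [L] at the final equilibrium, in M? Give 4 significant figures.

[L]_eq = 1.3459e-05 M

Q₀ = 3.025 vs Keq = 6.2010e+04 ⇒ Q<K, forward
Step 1:
                  L         D
  init        0.311    0.9409
  Δ          -0.311     0.311
  eq      2.0188e-05     1.252
  solve Keq expr → x = 0.311; check Q = 6.2010e+04
Then change container volume by factor 1.5 (V_new/V_old).
Step 2:
                  L         D
  init    1.3459e-05    0.8346
  Δ               0         0
  eq      1.3459e-05    0.8346
  solve Keq expr → x = 0; check Q = 6.2010e+04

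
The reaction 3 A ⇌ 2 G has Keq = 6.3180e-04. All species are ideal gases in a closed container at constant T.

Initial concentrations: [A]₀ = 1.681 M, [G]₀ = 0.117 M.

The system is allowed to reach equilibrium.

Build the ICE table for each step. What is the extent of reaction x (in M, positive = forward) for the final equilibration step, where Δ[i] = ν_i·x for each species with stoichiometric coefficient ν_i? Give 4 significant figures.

x = -0.02896 M

Q₀ = 0.002882 vs Keq = 6.3180e-04 ⇒ Q>K, reverse
Step 1:
                    A           G
  I             1.681       0.117
  C           0.08687    -0.05792
  E             1.768     0.05908
  solve Keq expr → x = -0.02896; check Q = 6.3180e-04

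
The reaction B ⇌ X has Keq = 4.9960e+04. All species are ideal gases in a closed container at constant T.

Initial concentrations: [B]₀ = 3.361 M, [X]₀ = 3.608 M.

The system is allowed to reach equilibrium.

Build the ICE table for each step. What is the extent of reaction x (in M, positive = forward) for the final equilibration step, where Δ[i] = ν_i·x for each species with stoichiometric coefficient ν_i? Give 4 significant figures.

Q₀ = 1.073 vs Keq = 4.9960e+04 ⇒ Q<K, forward
Step 1:
                  B         X
  init        3.361     3.608
  Δ          -3.361     3.361
  eq      1.3949e-04     6.969
  solve Keq expr → x = 3.361; check Q = 4.9960e+04

x = 3.361 M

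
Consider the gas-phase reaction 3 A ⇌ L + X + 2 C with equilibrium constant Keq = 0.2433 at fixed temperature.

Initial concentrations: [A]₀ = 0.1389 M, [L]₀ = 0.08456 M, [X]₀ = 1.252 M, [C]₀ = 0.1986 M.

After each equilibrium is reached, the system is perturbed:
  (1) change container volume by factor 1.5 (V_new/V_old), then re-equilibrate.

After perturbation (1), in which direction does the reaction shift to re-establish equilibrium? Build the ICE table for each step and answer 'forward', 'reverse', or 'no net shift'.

Q₀ = 1.558 vs Keq = 0.2433 ⇒ Q>K, reverse
Step 1:
                  A         L         X         C
  I          0.1389   0.08456     1.252    0.1986
  C         0.06152  -0.02051  -0.02051  -0.04102
  E          0.2004   0.06405     1.231    0.1576
  solve Keq expr → x = -0.02051; check Q = 0.2433
Then change container volume by factor 1.5 (V_new/V_old).
Step 2:
                  A         L         X         C
  I          0.1336    0.0427     0.821    0.1051
  C       -0.009311  0.003104  0.003104  0.006208
  E          0.1243   0.04581    0.8241    0.1113
  solve Keq expr → x = 0.003104; check Q = 0.2433

Direction: forward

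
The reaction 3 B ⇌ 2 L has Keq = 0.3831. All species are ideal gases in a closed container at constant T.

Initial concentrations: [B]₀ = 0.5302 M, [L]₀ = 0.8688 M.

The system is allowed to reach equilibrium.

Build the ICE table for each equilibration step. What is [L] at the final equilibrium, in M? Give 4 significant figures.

[L]_eq = 0.5822 M

Q₀ = 5.064 vs Keq = 0.3831 ⇒ Q>K, reverse
Step 1:
                    B           L
  init         0.5302      0.8688
  Δ            0.4299     -0.2866
  eq           0.9601      0.5822
  solve Keq expr → x = -0.1433; check Q = 0.3831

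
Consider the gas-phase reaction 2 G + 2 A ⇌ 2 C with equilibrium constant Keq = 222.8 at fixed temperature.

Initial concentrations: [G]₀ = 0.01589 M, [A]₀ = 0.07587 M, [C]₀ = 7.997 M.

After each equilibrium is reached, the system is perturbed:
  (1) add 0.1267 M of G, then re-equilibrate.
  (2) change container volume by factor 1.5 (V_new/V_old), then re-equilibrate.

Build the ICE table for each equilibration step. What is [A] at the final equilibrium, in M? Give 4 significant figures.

Q₀ = 4.4001e+07 vs Keq = 222.8 ⇒ Q>K, reverse
Step 1:
                   G          A          C
  Initial    0.01589    0.07587      7.997
  Change      0.6561     0.6561    -0.6561
  Equil       0.6719     0.7319      7.341
  solve Keq expr → x = -0.328; check Q = 222.8
Then add 0.1267 M of G.
Step 2:
                   G          A          C
  Initial     0.7986     0.7319      7.341
  Change    -0.06033   -0.06033    0.06033
  Equil       0.7383     0.6716      7.401
  solve Keq expr → x = 0.03016; check Q = 222.8
Then change container volume by factor 1.5 (V_new/V_old).
Step 3:
                   G          A          C
  Initial     0.4922     0.4477      4.934
  Change     0.09958    0.09958   -0.09958
  Equil       0.5918     0.5473      4.835
  solve Keq expr → x = -0.04979; check Q = 222.8

[A]_eq = 0.5473 M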